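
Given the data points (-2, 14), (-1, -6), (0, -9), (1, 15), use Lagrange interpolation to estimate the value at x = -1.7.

Lagrange interpolation formula:
P(x) = Σ yᵢ × Lᵢ(x)
where Lᵢ(x) = Π_{j≠i} (x - xⱼ)/(xᵢ - xⱼ)

L_0(-1.7) = (-1.7 - (-1))/(-2 - (-1)) × (-1.7 - 0)/(-2 - 0) × (-1.7 - 1)/(-2 - 1) = 0.535500
L_1(-1.7) = (-1.7 - (-2))/(-1 - (-2)) × (-1.7 - 0)/(-1 - 0) × (-1.7 - 1)/(-1 - 1) = 0.688500
L_2(-1.7) = (-1.7 - (-2))/(0 - (-2)) × (-1.7 - (-1))/(0 - (-1)) × (-1.7 - 1)/(0 - 1) = -0.283500
L_3(-1.7) = (-1.7 - (-2))/(1 - (-2)) × (-1.7 - (-1))/(1 - (-1)) × (-1.7 - 0)/(1 - 0) = 0.059500

P(-1.7) = 14×L_0(-1.7) + (-6)×L_1(-1.7) + (-9)×L_2(-1.7) + 15×L_3(-1.7)
P(-1.7) = 6.810000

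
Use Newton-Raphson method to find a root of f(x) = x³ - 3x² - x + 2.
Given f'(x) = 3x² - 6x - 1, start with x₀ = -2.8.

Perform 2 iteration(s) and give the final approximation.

f(x) = x³ - 3x² - x + 2
f'(x) = 3x² - 6x - 1
x₀ = -2.8

Newton-Raphson formula: x_{n+1} = x_n - f(x_n)/f'(x_n)

Iteration 1:
  f(-2.800000) = -40.672000
  f'(-2.800000) = 39.320000
  x_1 = -2.800000 - (-40.672000)/39.320000 = -1.765615
Iteration 2:
  f(-1.765615) = -11.090704
  f'(-1.765615) = 18.945887
  x_2 = -1.765615 - (-11.090704)/18.945887 = -1.180227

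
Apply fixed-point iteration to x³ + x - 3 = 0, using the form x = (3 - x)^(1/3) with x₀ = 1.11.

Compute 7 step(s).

Equation: x³ + x - 3 = 0
Fixed-point form: x = (3 - x)^(1/3)
x₀ = 1.11

x_1 = g(1.110000) = 1.236386
x_2 = g(1.236386) = 1.208188
x_3 = g(1.208188) = 1.214593
x_4 = g(1.214593) = 1.213144
x_5 = g(1.213144) = 1.213472
x_6 = g(1.213472) = 1.213398
x_7 = g(1.213398) = 1.213415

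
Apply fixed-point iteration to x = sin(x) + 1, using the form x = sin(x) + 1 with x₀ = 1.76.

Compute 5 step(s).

Equation: x = sin(x) + 1
Fixed-point form: x = sin(x) + 1
x₀ = 1.76

x_1 = g(1.760000) = 1.982154
x_2 = g(1.982154) = 1.916579
x_3 = g(1.916579) = 1.940811
x_4 = g(1.940811) = 1.932322
x_5 = g(1.932322) = 1.935358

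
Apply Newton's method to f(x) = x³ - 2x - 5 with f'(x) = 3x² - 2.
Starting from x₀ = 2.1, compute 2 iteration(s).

f(x) = x³ - 2x - 5
f'(x) = 3x² - 2
x₀ = 2.1

Newton-Raphson formula: x_{n+1} = x_n - f(x_n)/f'(x_n)

Iteration 1:
  f(2.100000) = 0.061000
  f'(2.100000) = 11.230000
  x_1 = 2.100000 - 0.061000/11.230000 = 2.094568
Iteration 2:
  f(2.094568) = 0.000186
  f'(2.094568) = 11.161647
  x_2 = 2.094568 - 0.000186/11.161647 = 2.094551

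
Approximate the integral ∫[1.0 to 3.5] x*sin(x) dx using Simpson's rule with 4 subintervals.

f(x) = x*sin(x)
a = 1.0, b = 3.5, n = 4
h = (b - a)/n = 0.625000

Simpson's rule: (h/3)[f(x₀) + 4f(x₁) + 2f(x₂) + ... + f(xₙ)]

x_0 = 1.0000, f(x_0) = 0.841471, coefficient = 1
x_1 = 1.6250, f(x_1) = 1.622613, coefficient = 4
x_2 = 2.2500, f(x_2) = 1.750665, coefficient = 2
x_3 = 2.8750, f(x_3) = 0.757407, coefficient = 4
x_4 = 3.5000, f(x_4) = -1.227741, coefficient = 1

I ≈ (0.625000/3) × 12.635142 = 2.632321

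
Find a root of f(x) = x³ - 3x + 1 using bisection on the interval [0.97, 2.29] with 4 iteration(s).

f(x) = x³ - 3x + 1
Initial interval: [0.97, 2.29]

Iteration 1:
  c_1 = (0.970000 + 2.290000)/2 = 1.630000
  f(c_1) = f(1.630000) = 0.440747
  f(a) × f(c) < 0, new interval: [0.970000, 1.630000]
Iteration 2:
  c_2 = (0.970000 + 1.630000)/2 = 1.300000
  f(c_2) = f(1.300000) = -0.703000
  f(a) × f(c) ≥ 0, new interval: [1.300000, 1.630000]
Iteration 3:
  c_3 = (1.300000 + 1.630000)/2 = 1.465000
  f(c_3) = f(1.465000) = -0.250780
  f(a) × f(c) ≥ 0, new interval: [1.465000, 1.630000]
Iteration 4:
  c_4 = (1.465000 + 1.630000)/2 = 1.547500
  f(c_4) = f(1.547500) = 0.063385
  f(a) × f(c) < 0, new interval: [1.465000, 1.547500]

After 4 iteration(s), the approximation is c_4 = 1.547500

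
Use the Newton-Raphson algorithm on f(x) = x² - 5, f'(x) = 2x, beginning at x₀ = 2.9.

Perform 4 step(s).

f(x) = x² - 5
f'(x) = 2x
x₀ = 2.9

Newton-Raphson formula: x_{n+1} = x_n - f(x_n)/f'(x_n)

Iteration 1:
  f(2.900000) = 3.410000
  f'(2.900000) = 5.800000
  x_1 = 2.900000 - 3.410000/5.800000 = 2.312069
Iteration 2:
  f(2.312069) = 0.345663
  f'(2.312069) = 4.624138
  x_2 = 2.312069 - 0.345663/4.624138 = 2.237317
Iteration 3:
  f(2.237317) = 0.005588
  f'(2.237317) = 4.474634
  x_3 = 2.237317 - 0.005588/4.474634 = 2.236068
Iteration 4:
  f(2.236068) = 0.000002
  f'(2.236068) = 4.472137
  x_4 = 2.236068 - 0.000002/4.472137 = 2.236068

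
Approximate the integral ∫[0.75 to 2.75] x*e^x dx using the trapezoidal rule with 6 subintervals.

f(x) = x*e^x
a = 0.75, b = 2.75, n = 6
h = (b - a)/n = 0.333333

Trapezoidal rule: (h/2)[f(x₀) + 2f(x₁) + 2f(x₂) + ... + f(xₙ)]

x_0 = 0.7500, f(x_0) = 1.587750, coefficient = 1
x_1 = 1.0833, f(x_1) = 3.200721, coefficient = 2
x_2 = 1.4167, f(x_2) = 5.841417, coefficient = 2
x_3 = 1.7500, f(x_3) = 10.070555, coefficient = 2
x_4 = 2.0833, f(x_4) = 16.731656, coefficient = 2
x_5 = 2.4167, f(x_5) = 27.087053, coefficient = 2
x_6 = 2.7500, f(x_6) = 43.017238, coefficient = 1

I ≈ (0.333333/2) × 170.467790 = 28.411298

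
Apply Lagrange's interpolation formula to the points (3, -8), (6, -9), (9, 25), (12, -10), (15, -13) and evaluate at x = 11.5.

Lagrange interpolation formula:
P(x) = Σ yᵢ × Lᵢ(x)
where Lᵢ(x) = Π_{j≠i} (x - xⱼ)/(xᵢ - xⱼ)

L_0(11.5) = (11.5 - 6)/(3 - 6) × (11.5 - 9)/(3 - 9) × (11.5 - 12)/(3 - 12) × (11.5 - 15)/(3 - 15) = 0.012378
L_1(11.5) = (11.5 - 3)/(6 - 3) × (11.5 - 9)/(6 - 9) × (11.5 - 12)/(6 - 12) × (11.5 - 15)/(6 - 15) = -0.076517
L_2(11.5) = (11.5 - 3)/(9 - 3) × (11.5 - 6)/(9 - 6) × (11.5 - 12)/(9 - 12) × (11.5 - 15)/(9 - 15) = 0.252508
L_3(11.5) = (11.5 - 3)/(12 - 3) × (11.5 - 6)/(12 - 6) × (11.5 - 9)/(12 - 9) × (11.5 - 15)/(12 - 15) = 0.841692
L_4(11.5) = (11.5 - 3)/(15 - 3) × (11.5 - 6)/(15 - 6) × (11.5 - 9)/(15 - 9) × (11.5 - 12)/(15 - 12) = -0.030060

P(11.5) = (-8)×L_0(11.5) + (-9)×L_1(11.5) + 25×L_2(11.5) + (-10)×L_3(11.5) + (-13)×L_4(11.5)
P(11.5) = -1.123810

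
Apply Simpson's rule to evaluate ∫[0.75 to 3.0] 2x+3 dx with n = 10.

f(x) = 2x+3
a = 0.75, b = 3.0, n = 10
h = (b - a)/n = 0.225000

Simpson's rule: (h/3)[f(x₀) + 4f(x₁) + 2f(x₂) + ... + f(xₙ)]

x_0 = 0.7500, f(x_0) = 4.500000, coefficient = 1
x_1 = 0.9750, f(x_1) = 4.950000, coefficient = 4
x_2 = 1.2000, f(x_2) = 5.400000, coefficient = 2
x_3 = 1.4250, f(x_3) = 5.850000, coefficient = 4
x_4 = 1.6500, f(x_4) = 6.300000, coefficient = 2
x_5 = 1.8750, f(x_5) = 6.750000, coefficient = 4
x_6 = 2.1000, f(x_6) = 7.200000, coefficient = 2
x_7 = 2.3250, f(x_7) = 7.650000, coefficient = 4
x_8 = 2.5500, f(x_8) = 8.100000, coefficient = 2
x_9 = 2.7750, f(x_9) = 8.550000, coefficient = 4
x_10 = 3.0000, f(x_10) = 9.000000, coefficient = 1

I ≈ (0.225000/3) × 202.500000 = 15.187500
Exact value: 15.187500
Error: 0.000000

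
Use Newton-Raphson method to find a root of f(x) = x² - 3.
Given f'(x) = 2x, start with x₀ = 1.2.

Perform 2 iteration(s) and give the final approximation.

f(x) = x² - 3
f'(x) = 2x
x₀ = 1.2

Newton-Raphson formula: x_{n+1} = x_n - f(x_n)/f'(x_n)

Iteration 1:
  f(1.200000) = -1.560000
  f'(1.200000) = 2.400000
  x_1 = 1.200000 - (-1.560000)/2.400000 = 1.850000
Iteration 2:
  f(1.850000) = 0.422500
  f'(1.850000) = 3.700000
  x_2 = 1.850000 - 0.422500/3.700000 = 1.735811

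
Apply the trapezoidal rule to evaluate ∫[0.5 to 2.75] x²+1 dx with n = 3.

f(x) = x²+1
a = 0.5, b = 2.75, n = 3
h = (b - a)/n = 0.750000

Trapezoidal rule: (h/2)[f(x₀) + 2f(x₁) + 2f(x₂) + ... + f(xₙ)]

x_0 = 0.5000, f(x_0) = 1.250000, coefficient = 1
x_1 = 1.2500, f(x_1) = 2.562500, coefficient = 2
x_2 = 2.0000, f(x_2) = 5.000000, coefficient = 2
x_3 = 2.7500, f(x_3) = 8.562500, coefficient = 1

I ≈ (0.750000/2) × 24.937500 = 9.351562
Exact value: 9.140625
Error: 0.210937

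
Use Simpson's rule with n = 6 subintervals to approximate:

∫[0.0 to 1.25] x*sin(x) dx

f(x) = x*sin(x)
a = 0.0, b = 1.25, n = 6
h = (b - a)/n = 0.208333

Simpson's rule: (h/3)[f(x₀) + 4f(x₁) + 2f(x₂) + ... + f(xₙ)]

x_0 = 0.0000, f(x_0) = 0.000000, coefficient = 1
x_1 = 0.2083, f(x_1) = 0.043089, coefficient = 4
x_2 = 0.4167, f(x_2) = 0.168631, coefficient = 2
x_3 = 0.6250, f(x_3) = 0.365686, coefficient = 4
x_4 = 0.8333, f(x_4) = 0.616814, coefficient = 2
x_5 = 1.0417, f(x_5) = 0.899215, coefficient = 4
x_6 = 1.2500, f(x_6) = 1.186231, coefficient = 1

I ≈ (0.208333/3) × 7.989084 = 0.554797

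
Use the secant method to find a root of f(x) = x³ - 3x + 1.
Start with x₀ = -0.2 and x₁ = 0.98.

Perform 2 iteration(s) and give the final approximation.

f(x) = x³ - 3x + 1
x₀ = -0.2, x₁ = 0.98

Secant formula: x_{n+1} = x_n - f(x_n)(x_n - x_{n-1})/(f(x_n) - f(x_{n-1}))

Iteration 1:
  f(-0.200000) = 1.592000
  f(0.980000) = -0.998808
  x_2 = 0.980000 - (-0.998808)×(0.980000 - (-0.200000))/(-0.998808 - 1.592000)
       = 0.525087
Iteration 2:
  f(0.980000) = -0.998808
  f(0.525087) = -0.430485
  x_3 = 0.525087 - (-0.430485)×(0.525087 - 0.980000)/(-0.430485 - (-0.998808))
       = 0.180505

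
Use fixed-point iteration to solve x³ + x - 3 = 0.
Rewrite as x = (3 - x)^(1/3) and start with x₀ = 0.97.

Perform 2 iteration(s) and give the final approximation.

Equation: x³ + x - 3 = 0
Fixed-point form: x = (3 - x)^(1/3)
x₀ = 0.97

x_1 = g(0.970000) = 1.266189
x_2 = g(1.266189) = 1.201344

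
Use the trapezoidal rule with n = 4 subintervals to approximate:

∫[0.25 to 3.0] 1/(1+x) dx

f(x) = 1/(1+x)
a = 0.25, b = 3.0, n = 4
h = (b - a)/n = 0.687500

Trapezoidal rule: (h/2)[f(x₀) + 2f(x₁) + 2f(x₂) + ... + f(xₙ)]

x_0 = 0.2500, f(x_0) = 0.800000, coefficient = 1
x_1 = 0.9375, f(x_1) = 0.516129, coefficient = 2
x_2 = 1.6250, f(x_2) = 0.380952, coefficient = 2
x_3 = 2.3125, f(x_3) = 0.301887, coefficient = 2
x_4 = 3.0000, f(x_4) = 0.250000, coefficient = 1

I ≈ (0.687500/2) × 3.447936 = 1.185228
Exact value: 1.163151
Error: 0.022077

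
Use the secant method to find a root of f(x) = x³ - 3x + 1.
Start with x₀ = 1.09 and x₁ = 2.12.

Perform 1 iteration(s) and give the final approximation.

f(x) = x³ - 3x + 1
x₀ = 1.09, x₁ = 2.12

Secant formula: x_{n+1} = x_n - f(x_n)(x_n - x_{n-1})/(f(x_n) - f(x_{n-1}))

Iteration 1:
  f(1.090000) = -0.974971
  f(2.120000) = 4.168128
  x_2 = 2.120000 - 4.168128×(2.120000 - 1.090000)/(4.168128 - (-0.974971))
       = 1.285256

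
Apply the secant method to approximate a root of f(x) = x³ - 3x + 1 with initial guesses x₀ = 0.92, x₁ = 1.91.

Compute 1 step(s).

f(x) = x³ - 3x + 1
x₀ = 0.92, x₁ = 1.91

Secant formula: x_{n+1} = x_n - f(x_n)(x_n - x_{n-1})/(f(x_n) - f(x_{n-1}))

Iteration 1:
  f(0.920000) = -0.981312
  f(1.910000) = 2.237871
  x_2 = 1.910000 - 2.237871×(1.910000 - 0.920000)/(2.237871 - (-0.981312))
       = 1.221784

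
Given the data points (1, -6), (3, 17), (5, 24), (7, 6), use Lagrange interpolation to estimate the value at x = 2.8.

Lagrange interpolation formula:
P(x) = Σ yᵢ × Lᵢ(x)
where Lᵢ(x) = Π_{j≠i} (x - xⱼ)/(xᵢ - xⱼ)

L_0(2.8) = (2.8 - 3)/(1 - 3) × (2.8 - 5)/(1 - 5) × (2.8 - 7)/(1 - 7) = 0.038500
L_1(2.8) = (2.8 - 1)/(3 - 1) × (2.8 - 5)/(3 - 5) × (2.8 - 7)/(3 - 7) = 1.039500
L_2(2.8) = (2.8 - 1)/(5 - 1) × (2.8 - 3)/(5 - 3) × (2.8 - 7)/(5 - 7) = -0.094500
L_3(2.8) = (2.8 - 1)/(7 - 1) × (2.8 - 3)/(7 - 3) × (2.8 - 5)/(7 - 5) = 0.016500

P(2.8) = (-6)×L_0(2.8) + 17×L_1(2.8) + 24×L_2(2.8) + 6×L_3(2.8)
P(2.8) = 15.271500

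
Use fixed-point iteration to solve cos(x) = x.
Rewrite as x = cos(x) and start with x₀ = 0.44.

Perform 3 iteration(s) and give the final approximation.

Equation: cos(x) = x
Fixed-point form: x = cos(x)
x₀ = 0.44

x_1 = g(0.440000) = 0.904752
x_2 = g(0.904752) = 0.617881
x_3 = g(0.617881) = 0.815108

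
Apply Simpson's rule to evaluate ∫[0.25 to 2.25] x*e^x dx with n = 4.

f(x) = x*e^x
a = 0.25, b = 2.25, n = 4
h = (b - a)/n = 0.500000

Simpson's rule: (h/3)[f(x₀) + 4f(x₁) + 2f(x₂) + ... + f(xₙ)]

x_0 = 0.2500, f(x_0) = 0.321006, coefficient = 1
x_1 = 0.7500, f(x_1) = 1.587750, coefficient = 4
x_2 = 1.2500, f(x_2) = 4.362929, coefficient = 2
x_3 = 1.7500, f(x_3) = 10.070555, coefficient = 4
x_4 = 2.2500, f(x_4) = 21.347406, coefficient = 1

I ≈ (0.500000/3) × 77.027488 = 12.837915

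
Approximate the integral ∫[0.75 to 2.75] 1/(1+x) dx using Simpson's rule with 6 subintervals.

f(x) = 1/(1+x)
a = 0.75, b = 2.75, n = 6
h = (b - a)/n = 0.333333

Simpson's rule: (h/3)[f(x₀) + 4f(x₁) + 2f(x₂) + ... + f(xₙ)]

x_0 = 0.7500, f(x_0) = 0.571429, coefficient = 1
x_1 = 1.0833, f(x_1) = 0.480000, coefficient = 4
x_2 = 1.4167, f(x_2) = 0.413793, coefficient = 2
x_3 = 1.7500, f(x_3) = 0.363636, coefficient = 4
x_4 = 2.0833, f(x_4) = 0.324324, coefficient = 2
x_5 = 2.4167, f(x_5) = 0.292683, coefficient = 4
x_6 = 2.7500, f(x_6) = 0.266667, coefficient = 1

I ≈ (0.333333/3) × 6.859607 = 0.762179
Exact value: 0.762140
Error: 0.000039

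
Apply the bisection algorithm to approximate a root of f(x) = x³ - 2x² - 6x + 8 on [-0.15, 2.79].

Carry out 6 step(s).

f(x) = x³ - 2x² - 6x + 8
Initial interval: [-0.15, 2.79]

Iteration 1:
  c_1 = (-0.150000 + 2.790000)/2 = 1.320000
  f(c_1) = f(1.320000) = -1.104832
  f(a) × f(c) < 0, new interval: [-0.150000, 1.320000]
Iteration 2:
  c_2 = (-0.150000 + 1.320000)/2 = 0.585000
  f(c_2) = f(0.585000) = 4.005752
  f(a) × f(c) ≥ 0, new interval: [0.585000, 1.320000]
Iteration 3:
  c_3 = (0.585000 + 1.320000)/2 = 0.952500
  f(c_3) = f(0.952500) = 1.334649
  f(a) × f(c) ≥ 0, new interval: [0.952500, 1.320000]
Iteration 4:
  c_4 = (0.952500 + 1.320000)/2 = 1.136250
  f(c_4) = f(1.136250) = 0.067343
  f(a) × f(c) ≥ 0, new interval: [1.136250, 1.320000]
Iteration 5:
  c_5 = (1.136250 + 1.320000)/2 = 1.228125
  f(c_5) = f(1.228125) = -0.532962
  f(a) × f(c) < 0, new interval: [1.136250, 1.228125]
Iteration 6:
  c_6 = (1.136250 + 1.228125)/2 = 1.182187
  f(c_6) = f(1.182187) = -0.236073
  f(a) × f(c) < 0, new interval: [1.136250, 1.182187]

After 6 iteration(s), the approximation is c_6 = 1.182187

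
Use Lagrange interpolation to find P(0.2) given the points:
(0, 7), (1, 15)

Lagrange interpolation formula:
P(x) = Σ yᵢ × Lᵢ(x)
where Lᵢ(x) = Π_{j≠i} (x - xⱼ)/(xᵢ - xⱼ)

L_0(0.2) = (0.2 - 1)/(0 - 1) = 0.800000
L_1(0.2) = (0.2 - 0)/(1 - 0) = 0.200000

P(0.2) = 7×L_0(0.2) + 15×L_1(0.2)
P(0.2) = 8.600000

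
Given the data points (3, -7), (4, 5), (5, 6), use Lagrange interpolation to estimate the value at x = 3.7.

Lagrange interpolation formula:
P(x) = Σ yᵢ × Lᵢ(x)
where Lᵢ(x) = Π_{j≠i} (x - xⱼ)/(xᵢ - xⱼ)

L_0(3.7) = (3.7 - 4)/(3 - 4) × (3.7 - 5)/(3 - 5) = 0.195000
L_1(3.7) = (3.7 - 3)/(4 - 3) × (3.7 - 5)/(4 - 5) = 0.910000
L_2(3.7) = (3.7 - 3)/(5 - 3) × (3.7 - 4)/(5 - 4) = -0.105000

P(3.7) = (-7)×L_0(3.7) + 5×L_1(3.7) + 6×L_2(3.7)
P(3.7) = 2.555000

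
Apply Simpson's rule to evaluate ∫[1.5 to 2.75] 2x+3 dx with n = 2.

f(x) = 2x+3
a = 1.5, b = 2.75, n = 2
h = (b - a)/n = 0.625000

Simpson's rule: (h/3)[f(x₀) + 4f(x₁) + 2f(x₂) + ... + f(xₙ)]

x_0 = 1.5000, f(x_0) = 6.000000, coefficient = 1
x_1 = 2.1250, f(x_1) = 7.250000, coefficient = 4
x_2 = 2.7500, f(x_2) = 8.500000, coefficient = 1

I ≈ (0.625000/3) × 43.500000 = 9.062500
Exact value: 9.062500
Error: 0.000000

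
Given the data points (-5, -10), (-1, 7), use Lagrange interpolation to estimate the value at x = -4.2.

Lagrange interpolation formula:
P(x) = Σ yᵢ × Lᵢ(x)
where Lᵢ(x) = Π_{j≠i} (x - xⱼ)/(xᵢ - xⱼ)

L_0(-4.2) = (-4.2 - (-1))/(-5 - (-1)) = 0.800000
L_1(-4.2) = (-4.2 - (-5))/(-1 - (-5)) = 0.200000

P(-4.2) = (-10)×L_0(-4.2) + 7×L_1(-4.2)
P(-4.2) = -6.600000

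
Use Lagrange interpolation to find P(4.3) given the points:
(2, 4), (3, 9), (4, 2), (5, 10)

Lagrange interpolation formula:
P(x) = Σ yᵢ × Lᵢ(x)
where Lᵢ(x) = Π_{j≠i} (x - xⱼ)/(xᵢ - xⱼ)

L_0(4.3) = (4.3 - 3)/(2 - 3) × (4.3 - 4)/(2 - 4) × (4.3 - 5)/(2 - 5) = 0.045500
L_1(4.3) = (4.3 - 2)/(3 - 2) × (4.3 - 4)/(3 - 4) × (4.3 - 5)/(3 - 5) = -0.241500
L_2(4.3) = (4.3 - 2)/(4 - 2) × (4.3 - 3)/(4 - 3) × (4.3 - 5)/(4 - 5) = 1.046500
L_3(4.3) = (4.3 - 2)/(5 - 2) × (4.3 - 3)/(5 - 3) × (4.3 - 4)/(5 - 4) = 0.149500

P(4.3) = 4×L_0(4.3) + 9×L_1(4.3) + 2×L_2(4.3) + 10×L_3(4.3)
P(4.3) = 1.596500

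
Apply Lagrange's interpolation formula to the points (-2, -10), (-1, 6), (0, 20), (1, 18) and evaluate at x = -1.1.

Lagrange interpolation formula:
P(x) = Σ yᵢ × Lᵢ(x)
where Lᵢ(x) = Π_{j≠i} (x - xⱼ)/(xᵢ - xⱼ)

L_0(-1.1) = (-1.1 - (-1))/(-2 - (-1)) × (-1.1 - 0)/(-2 - 0) × (-1.1 - 1)/(-2 - 1) = 0.038500
L_1(-1.1) = (-1.1 - (-2))/(-1 - (-2)) × (-1.1 - 0)/(-1 - 0) × (-1.1 - 1)/(-1 - 1) = 1.039500
L_2(-1.1) = (-1.1 - (-2))/(0 - (-2)) × (-1.1 - (-1))/(0 - (-1)) × (-1.1 - 1)/(0 - 1) = -0.094500
L_3(-1.1) = (-1.1 - (-2))/(1 - (-2)) × (-1.1 - (-1))/(1 - (-1)) × (-1.1 - 0)/(1 - 0) = 0.016500

P(-1.1) = (-10)×L_0(-1.1) + 6×L_1(-1.1) + 20×L_2(-1.1) + 18×L_3(-1.1)
P(-1.1) = 4.259000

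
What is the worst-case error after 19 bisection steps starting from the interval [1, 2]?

Bisection error bound: |error| ≤ (b-a)/2^n
|error| ≤ (2 - 1)/2^19 = 1/2^19
|error| ≤ 0.0000019073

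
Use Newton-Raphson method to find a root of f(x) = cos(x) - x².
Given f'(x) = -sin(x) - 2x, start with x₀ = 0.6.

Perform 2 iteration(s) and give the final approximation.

f(x) = cos(x) - x²
f'(x) = -sin(x) - 2x
x₀ = 0.6

Newton-Raphson formula: x_{n+1} = x_n - f(x_n)/f'(x_n)

Iteration 1:
  f(0.600000) = 0.465336
  f'(0.600000) = -1.764642
  x_1 = 0.600000 - 0.465336/(-1.764642) = 0.863700
Iteration 2:
  f(0.863700) = -0.096348
  f'(0.863700) = -2.487650
  x_2 = 0.863700 - (-0.096348)/(-2.487650) = 0.824969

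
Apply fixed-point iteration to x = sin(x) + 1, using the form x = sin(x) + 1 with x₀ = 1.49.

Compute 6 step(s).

Equation: x = sin(x) + 1
Fixed-point form: x = sin(x) + 1
x₀ = 1.49

x_1 = g(1.490000) = 1.996738
x_2 = g(1.996738) = 1.910650
x_3 = g(1.910650) = 1.942803
x_4 = g(1.942803) = 1.931600
x_5 = g(1.931600) = 1.935614
x_6 = g(1.935614) = 1.934189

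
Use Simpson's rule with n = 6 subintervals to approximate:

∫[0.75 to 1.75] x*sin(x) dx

f(x) = x*sin(x)
a = 0.75, b = 1.75, n = 6
h = (b - a)/n = 0.166667

Simpson's rule: (h/3)[f(x₀) + 4f(x₁) + 2f(x₂) + ... + f(xₙ)]

x_0 = 0.7500, f(x_0) = 0.511229, coefficient = 1
x_1 = 0.9167, f(x_1) = 0.727446, coefficient = 4
x_2 = 1.0833, f(x_2) = 0.957151, coefficient = 2
x_3 = 1.2500, f(x_3) = 1.186231, coefficient = 4
x_4 = 1.4167, f(x_4) = 1.399873, coefficient = 2
x_5 = 1.5833, f(x_5) = 1.583209, coefficient = 4
x_6 = 1.7500, f(x_6) = 1.721975, coefficient = 1

I ≈ (0.166667/3) × 20.934796 = 1.163044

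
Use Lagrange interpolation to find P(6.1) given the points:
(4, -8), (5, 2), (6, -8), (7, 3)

Lagrange interpolation formula:
P(x) = Σ yᵢ × Lᵢ(x)
where Lᵢ(x) = Π_{j≠i} (x - xⱼ)/(xᵢ - xⱼ)

L_0(6.1) = (6.1 - 5)/(4 - 5) × (6.1 - 6)/(4 - 6) × (6.1 - 7)/(4 - 7) = 0.016500
L_1(6.1) = (6.1 - 4)/(5 - 4) × (6.1 - 6)/(5 - 6) × (6.1 - 7)/(5 - 7) = -0.094500
L_2(6.1) = (6.1 - 4)/(6 - 4) × (6.1 - 5)/(6 - 5) × (6.1 - 7)/(6 - 7) = 1.039500
L_3(6.1) = (6.1 - 4)/(7 - 4) × (6.1 - 5)/(7 - 5) × (6.1 - 6)/(7 - 6) = 0.038500

P(6.1) = (-8)×L_0(6.1) + 2×L_1(6.1) + (-8)×L_2(6.1) + 3×L_3(6.1)
P(6.1) = -8.521500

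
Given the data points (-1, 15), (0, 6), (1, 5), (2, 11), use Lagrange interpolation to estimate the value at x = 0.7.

Lagrange interpolation formula:
P(x) = Σ yᵢ × Lᵢ(x)
where Lᵢ(x) = Π_{j≠i} (x - xⱼ)/(xᵢ - xⱼ)

L_0(0.7) = (0.7 - 0)/(-1 - 0) × (0.7 - 1)/(-1 - 1) × (0.7 - 2)/(-1 - 2) = -0.045500
L_1(0.7) = (0.7 - (-1))/(0 - (-1)) × (0.7 - 1)/(0 - 1) × (0.7 - 2)/(0 - 2) = 0.331500
L_2(0.7) = (0.7 - (-1))/(1 - (-1)) × (0.7 - 0)/(1 - 0) × (0.7 - 2)/(1 - 2) = 0.773500
L_3(0.7) = (0.7 - (-1))/(2 - (-1)) × (0.7 - 0)/(2 - 0) × (0.7 - 1)/(2 - 1) = -0.059500

P(0.7) = 15×L_0(0.7) + 6×L_1(0.7) + 5×L_2(0.7) + 11×L_3(0.7)
P(0.7) = 4.519500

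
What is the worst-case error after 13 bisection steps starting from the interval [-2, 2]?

Bisection error bound: |error| ≤ (b-a)/2^n
|error| ≤ (2 - (-2))/2^13 = 4/2^13
|error| ≤ 0.0004882812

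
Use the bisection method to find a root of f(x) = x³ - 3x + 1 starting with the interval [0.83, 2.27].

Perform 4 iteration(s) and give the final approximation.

f(x) = x³ - 3x + 1
Initial interval: [0.83, 2.27]

Iteration 1:
  c_1 = (0.830000 + 2.270000)/2 = 1.550000
  f(c_1) = f(1.550000) = 0.073875
  f(a) × f(c) < 0, new interval: [0.830000, 1.550000]
Iteration 2:
  c_2 = (0.830000 + 1.550000)/2 = 1.190000
  f(c_2) = f(1.190000) = -0.884841
  f(a) × f(c) ≥ 0, new interval: [1.190000, 1.550000]
Iteration 3:
  c_3 = (1.190000 + 1.550000)/2 = 1.370000
  f(c_3) = f(1.370000) = -0.538647
  f(a) × f(c) ≥ 0, new interval: [1.370000, 1.550000]
Iteration 4:
  c_4 = (1.370000 + 1.550000)/2 = 1.460000
  f(c_4) = f(1.460000) = -0.267864
  f(a) × f(c) ≥ 0, new interval: [1.460000, 1.550000]

After 4 iteration(s), the approximation is c_4 = 1.460000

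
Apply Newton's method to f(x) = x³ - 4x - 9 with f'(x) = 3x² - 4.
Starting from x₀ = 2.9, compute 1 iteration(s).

f(x) = x³ - 4x - 9
f'(x) = 3x² - 4
x₀ = 2.9

Newton-Raphson formula: x_{n+1} = x_n - f(x_n)/f'(x_n)

Iteration 1:
  f(2.900000) = 3.789000
  f'(2.900000) = 21.230000
  x_1 = 2.900000 - 3.789000/21.230000 = 2.721526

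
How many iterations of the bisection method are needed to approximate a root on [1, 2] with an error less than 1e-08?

We need (b-a)/2^n ≤ 1e-08
(2 - 1)/2^n ≤ 1e-08
1/2^n ≤ 1e-08
2^n ≥ 100000000
n ≥ log₂(100000000) = 26.58
n ≥ 27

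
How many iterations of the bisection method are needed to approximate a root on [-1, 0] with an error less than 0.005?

We need (b-a)/2^n ≤ 0.005
(0 - (-1))/2^n ≤ 0.005
1/2^n ≤ 0.005
2^n ≥ 200
n ≥ log₂(200) = 7.64
n ≥ 8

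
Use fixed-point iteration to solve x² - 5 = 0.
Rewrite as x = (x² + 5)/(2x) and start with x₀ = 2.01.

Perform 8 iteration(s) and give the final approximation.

Equation: x² - 5 = 0
Fixed-point form: x = (x² + 5)/(2x)
x₀ = 2.01

x_1 = g(2.010000) = 2.248781
x_2 = g(2.248781) = 2.236104
x_3 = g(2.236104) = 2.236068
x_4 = g(2.236068) = 2.236068
x_5 = g(2.236068) = 2.236068
x_6 = g(2.236068) = 2.236068
x_7 = g(2.236068) = 2.236068
x_8 = g(2.236068) = 2.236068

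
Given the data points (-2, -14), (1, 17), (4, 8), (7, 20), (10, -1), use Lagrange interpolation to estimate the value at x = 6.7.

Lagrange interpolation formula:
P(x) = Σ yᵢ × Lᵢ(x)
where Lᵢ(x) = Π_{j≠i} (x - xⱼ)/(xᵢ - xⱼ)

L_0(6.7) = (6.7 - 1)/(-2 - 1) × (6.7 - 4)/(-2 - 4) × (6.7 - 7)/(-2 - 7) × (6.7 - 10)/(-2 - 10) = 0.007837
L_1(6.7) = (6.7 - (-2))/(1 - (-2)) × (6.7 - 4)/(1 - 4) × (6.7 - 7)/(1 - 7) × (6.7 - 10)/(1 - 10) = -0.047850
L_2(6.7) = (6.7 - (-2))/(4 - (-2)) × (6.7 - 1)/(4 - 1) × (6.7 - 7)/(4 - 7) × (6.7 - 10)/(4 - 10) = 0.151525
L_3(6.7) = (6.7 - (-2))/(7 - (-2)) × (6.7 - 1)/(7 - 1) × (6.7 - 4)/(7 - 4) × (6.7 - 10)/(7 - 10) = 0.909150
L_4(6.7) = (6.7 - (-2))/(10 - (-2)) × (6.7 - 1)/(10 - 1) × (6.7 - 4)/(10 - 4) × (6.7 - 7)/(10 - 7) = -0.020662

P(6.7) = (-14)×L_0(6.7) + 17×L_1(6.7) + 8×L_2(6.7) + 20×L_3(6.7) + (-1)×L_4(6.7)
P(6.7) = 18.492687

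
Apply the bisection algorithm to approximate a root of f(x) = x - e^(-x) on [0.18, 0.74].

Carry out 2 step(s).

f(x) = x - e^(-x)
Initial interval: [0.18, 0.74]

Iteration 1:
  c_1 = (0.180000 + 0.740000)/2 = 0.460000
  f(c_1) = f(0.460000) = -0.171284
  f(a) × f(c) ≥ 0, new interval: [0.460000, 0.740000]
Iteration 2:
  c_2 = (0.460000 + 0.740000)/2 = 0.600000
  f(c_2) = f(0.600000) = 0.051188
  f(a) × f(c) < 0, new interval: [0.460000, 0.600000]

After 2 iteration(s), the approximation is c_2 = 0.600000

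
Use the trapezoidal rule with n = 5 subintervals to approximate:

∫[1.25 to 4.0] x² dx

f(x) = x²
a = 1.25, b = 4.0, n = 5
h = (b - a)/n = 0.550000

Trapezoidal rule: (h/2)[f(x₀) + 2f(x₁) + 2f(x₂) + ... + f(xₙ)]

x_0 = 1.2500, f(x_0) = 1.562500, coefficient = 1
x_1 = 1.8000, f(x_1) = 3.240000, coefficient = 2
x_2 = 2.3500, f(x_2) = 5.522500, coefficient = 2
x_3 = 2.9000, f(x_3) = 8.410000, coefficient = 2
x_4 = 3.4500, f(x_4) = 11.902500, coefficient = 2
x_5 = 4.0000, f(x_5) = 16.000000, coefficient = 1

I ≈ (0.550000/2) × 75.712500 = 20.820938
Exact value: 20.682292
Error: 0.138646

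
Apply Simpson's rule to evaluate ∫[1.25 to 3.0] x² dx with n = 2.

f(x) = x²
a = 1.25, b = 3.0, n = 2
h = (b - a)/n = 0.875000

Simpson's rule: (h/3)[f(x₀) + 4f(x₁) + 2f(x₂) + ... + f(xₙ)]

x_0 = 1.2500, f(x_0) = 1.562500, coefficient = 1
x_1 = 2.1250, f(x_1) = 4.515625, coefficient = 4
x_2 = 3.0000, f(x_2) = 9.000000, coefficient = 1

I ≈ (0.875000/3) × 28.625000 = 8.348958
Exact value: 8.348958
Error: 0.000000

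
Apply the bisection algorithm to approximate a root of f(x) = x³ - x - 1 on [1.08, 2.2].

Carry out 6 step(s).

f(x) = x³ - x - 1
Initial interval: [1.08, 2.2]

Iteration 1:
  c_1 = (1.080000 + 2.200000)/2 = 1.640000
  f(c_1) = f(1.640000) = 1.770944
  f(a) × f(c) < 0, new interval: [1.080000, 1.640000]
Iteration 2:
  c_2 = (1.080000 + 1.640000)/2 = 1.360000
  f(c_2) = f(1.360000) = 0.155456
  f(a) × f(c) < 0, new interval: [1.080000, 1.360000]
Iteration 3:
  c_3 = (1.080000 + 1.360000)/2 = 1.220000
  f(c_3) = f(1.220000) = -0.404152
  f(a) × f(c) ≥ 0, new interval: [1.220000, 1.360000]
Iteration 4:
  c_4 = (1.220000 + 1.360000)/2 = 1.290000
  f(c_4) = f(1.290000) = -0.143311
  f(a) × f(c) ≥ 0, new interval: [1.290000, 1.360000]
Iteration 5:
  c_5 = (1.290000 + 1.360000)/2 = 1.325000
  f(c_5) = f(1.325000) = 0.001203
  f(a) × f(c) < 0, new interval: [1.290000, 1.325000]
Iteration 6:
  c_6 = (1.290000 + 1.325000)/2 = 1.307500
  f(c_6) = f(1.307500) = -0.072255
  f(a) × f(c) ≥ 0, new interval: [1.307500, 1.325000]

After 6 iteration(s), the approximation is c_6 = 1.307500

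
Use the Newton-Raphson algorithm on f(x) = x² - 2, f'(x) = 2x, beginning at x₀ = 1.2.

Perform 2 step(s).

f(x) = x² - 2
f'(x) = 2x
x₀ = 1.2

Newton-Raphson formula: x_{n+1} = x_n - f(x_n)/f'(x_n)

Iteration 1:
  f(1.200000) = -0.560000
  f'(1.200000) = 2.400000
  x_1 = 1.200000 - (-0.560000)/2.400000 = 1.433333
Iteration 2:
  f(1.433333) = 0.054444
  f'(1.433333) = 2.866667
  x_2 = 1.433333 - 0.054444/2.866667 = 1.414341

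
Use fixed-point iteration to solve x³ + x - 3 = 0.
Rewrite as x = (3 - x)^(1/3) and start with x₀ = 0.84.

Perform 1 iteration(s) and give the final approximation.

Equation: x³ + x - 3 = 0
Fixed-point form: x = (3 - x)^(1/3)
x₀ = 0.84

x_1 = g(0.840000) = 1.292661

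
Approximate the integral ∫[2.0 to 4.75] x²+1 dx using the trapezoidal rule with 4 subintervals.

f(x) = x²+1
a = 2.0, b = 4.75, n = 4
h = (b - a)/n = 0.687500

Trapezoidal rule: (h/2)[f(x₀) + 2f(x₁) + 2f(x₂) + ... + f(xₙ)]

x_0 = 2.0000, f(x_0) = 5.000000, coefficient = 1
x_1 = 2.6875, f(x_1) = 8.222656, coefficient = 2
x_2 = 3.3750, f(x_2) = 12.390625, coefficient = 2
x_3 = 4.0625, f(x_3) = 17.503906, coefficient = 2
x_4 = 4.7500, f(x_4) = 23.562500, coefficient = 1

I ≈ (0.687500/2) × 104.796875 = 36.023926
Exact value: 35.807292
Error: 0.216634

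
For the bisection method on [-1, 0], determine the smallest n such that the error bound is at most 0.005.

We need (b-a)/2^n ≤ 0.005
(0 - (-1))/2^n ≤ 0.005
1/2^n ≤ 0.005
2^n ≥ 200
n ≥ log₂(200) = 7.64
n ≥ 8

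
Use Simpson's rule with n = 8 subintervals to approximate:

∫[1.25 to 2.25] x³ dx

f(x) = x³
a = 1.25, b = 2.25, n = 8
h = (b - a)/n = 0.125000

Simpson's rule: (h/3)[f(x₀) + 4f(x₁) + 2f(x₂) + ... + f(xₙ)]

x_0 = 1.2500, f(x_0) = 1.953125, coefficient = 1
x_1 = 1.3750, f(x_1) = 2.599609, coefficient = 4
x_2 = 1.5000, f(x_2) = 3.375000, coefficient = 2
x_3 = 1.6250, f(x_3) = 4.291016, coefficient = 4
x_4 = 1.7500, f(x_4) = 5.359375, coefficient = 2
x_5 = 1.8750, f(x_5) = 6.591797, coefficient = 4
x_6 = 2.0000, f(x_6) = 8.000000, coefficient = 2
x_7 = 2.1250, f(x_7) = 9.595703, coefficient = 4
x_8 = 2.2500, f(x_8) = 11.390625, coefficient = 1

I ≈ (0.125000/3) × 139.125000 = 5.796875
Exact value: 5.796875
Error: 0.000000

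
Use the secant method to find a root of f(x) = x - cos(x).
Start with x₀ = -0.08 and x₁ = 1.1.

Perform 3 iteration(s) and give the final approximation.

f(x) = x - cos(x)
x₀ = -0.08, x₁ = 1.1

Secant formula: x_{n+1} = x_n - f(x_n)(x_n - x_{n-1})/(f(x_n) - f(x_{n-1}))

Iteration 1:
  f(-0.080000) = -1.076802
  f(1.100000) = 0.646404
  x_2 = 1.100000 - 0.646404×(1.100000 - (-0.080000))/(0.646404 - (-1.076802))
       = 0.657362
Iteration 2:
  f(1.100000) = 0.646404
  f(0.657362) = -0.134245
  x_3 = 0.657362 - (-0.134245)×(0.657362 - 1.100000)/(-0.134245 - 0.646404)
       = 0.733481
Iteration 3:
  f(0.657362) = -0.134245
  f(0.733481) = -0.009368
  x_4 = 0.733481 - (-0.009368)×(0.733481 - 0.657362)/(-0.009368 - (-0.134245))
       = 0.739191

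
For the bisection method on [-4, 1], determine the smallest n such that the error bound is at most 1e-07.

We need (b-a)/2^n ≤ 1e-07
(1 - (-4))/2^n ≤ 1e-07
5/2^n ≤ 1e-07
2^n ≥ 50000000
n ≥ log₂(50000000) = 25.58
n ≥ 26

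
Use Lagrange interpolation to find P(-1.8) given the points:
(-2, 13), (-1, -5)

Lagrange interpolation formula:
P(x) = Σ yᵢ × Lᵢ(x)
where Lᵢ(x) = Π_{j≠i} (x - xⱼ)/(xᵢ - xⱼ)

L_0(-1.8) = (-1.8 - (-1))/(-2 - (-1)) = 0.800000
L_1(-1.8) = (-1.8 - (-2))/(-1 - (-2)) = 0.200000

P(-1.8) = 13×L_0(-1.8) + (-5)×L_1(-1.8)
P(-1.8) = 9.400000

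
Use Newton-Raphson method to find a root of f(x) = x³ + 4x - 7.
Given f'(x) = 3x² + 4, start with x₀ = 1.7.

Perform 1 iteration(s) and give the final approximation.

f(x) = x³ + 4x - 7
f'(x) = 3x² + 4
x₀ = 1.7

Newton-Raphson formula: x_{n+1} = x_n - f(x_n)/f'(x_n)

Iteration 1:
  f(1.700000) = 4.713000
  f'(1.700000) = 12.670000
  x_1 = 1.700000 - 4.713000/12.670000 = 1.328019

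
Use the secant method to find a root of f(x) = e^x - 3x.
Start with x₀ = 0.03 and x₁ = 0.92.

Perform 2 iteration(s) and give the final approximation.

f(x) = e^x - 3x
x₀ = 0.03, x₁ = 0.92

Secant formula: x_{n+1} = x_n - f(x_n)(x_n - x_{n-1})/(f(x_n) - f(x_{n-1}))

Iteration 1:
  f(0.030000) = 0.940455
  f(0.920000) = -0.250710
  x_2 = 0.920000 - (-0.250710)×(0.920000 - 0.030000)/(-0.250710 - 0.940455)
       = 0.732678
Iteration 2:
  f(0.920000) = -0.250710
  f(0.732678) = -0.117389
  x_3 = 0.732678 - (-0.117389)×(0.732678 - 0.920000)/(-0.117389 - (-0.250710))
       = 0.567741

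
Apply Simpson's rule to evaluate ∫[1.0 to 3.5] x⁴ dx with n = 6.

f(x) = x⁴
a = 1.0, b = 3.5, n = 6
h = (b - a)/n = 0.416667

Simpson's rule: (h/3)[f(x₀) + 4f(x₁) + 2f(x₂) + ... + f(xₙ)]

x_0 = 1.0000, f(x_0) = 1.000000, coefficient = 1
x_1 = 1.4167, f(x_1) = 4.027826, coefficient = 4
x_2 = 1.8333, f(x_2) = 11.297068, coefficient = 2
x_3 = 2.2500, f(x_3) = 25.628906, coefficient = 4
x_4 = 2.6667, f(x_4) = 50.567901, coefficient = 2
x_5 = 3.0833, f(x_5) = 90.381993, coefficient = 4
x_6 = 3.5000, f(x_6) = 150.062500, coefficient = 1

I ≈ (0.416667/3) × 754.947338 = 104.853797
Exact value: 104.843750
Error: 0.010047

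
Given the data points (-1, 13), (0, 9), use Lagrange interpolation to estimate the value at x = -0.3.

Lagrange interpolation formula:
P(x) = Σ yᵢ × Lᵢ(x)
where Lᵢ(x) = Π_{j≠i} (x - xⱼ)/(xᵢ - xⱼ)

L_0(-0.3) = (-0.3 - 0)/(-1 - 0) = 0.300000
L_1(-0.3) = (-0.3 - (-1))/(0 - (-1)) = 0.700000

P(-0.3) = 13×L_0(-0.3) + 9×L_1(-0.3)
P(-0.3) = 10.200000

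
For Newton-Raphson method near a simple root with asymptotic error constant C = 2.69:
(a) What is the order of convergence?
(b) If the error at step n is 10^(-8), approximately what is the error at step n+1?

(a) Newton-Raphson has quadratic (order 2) convergence near simple roots.
    This means |e_{n+1}| ≈ C|e_n|².

(b) With |e_n| = 10^(-8) and C = 2.69:
    |e_{n+1}| ≈ 2.69 × (10^(-8))² = 2.69 × 10^(-16)

(a) 2 (quadratic); (b) |e_{n+1}| ≈ 2.690e-16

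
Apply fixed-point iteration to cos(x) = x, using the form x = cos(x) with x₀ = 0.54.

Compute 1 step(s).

Equation: cos(x) = x
Fixed-point form: x = cos(x)
x₀ = 0.54

x_1 = g(0.540000) = 0.857709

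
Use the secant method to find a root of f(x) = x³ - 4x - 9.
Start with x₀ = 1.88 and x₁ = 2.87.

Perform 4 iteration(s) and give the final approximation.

f(x) = x³ - 4x - 9
x₀ = 1.88, x₁ = 2.87

Secant formula: x_{n+1} = x_n - f(x_n)(x_n - x_{n-1})/(f(x_n) - f(x_{n-1}))

Iteration 1:
  f(1.880000) = -9.875328
  f(2.870000) = 3.159903
  x_2 = 2.870000 - 3.159903×(2.870000 - 1.880000)/(3.159903 - (-9.875328))
       = 2.630012
Iteration 2:
  f(2.870000) = 3.159903
  f(2.630012) = -1.328358
  x_3 = 2.630012 - (-1.328358)×(2.630012 - 2.870000)/(-1.328358 - 3.159903)
       = 2.701039
Iteration 3:
  f(2.630012) = -1.328358
  f(2.701039) = -0.098420
  x_4 = 2.701039 - (-0.098420)×(2.701039 - 2.630012)/(-0.098420 - (-1.328358))
       = 2.706723
Iteration 4:
  f(2.701039) = -0.098420
  f(2.706723) = 0.003504
  x_5 = 2.706723 - 0.003504×(2.706723 - 2.701039)/(0.003504 - (-0.098420))
       = 2.706527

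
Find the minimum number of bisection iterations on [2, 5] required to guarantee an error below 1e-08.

We need (b-a)/2^n ≤ 1e-08
(5 - 2)/2^n ≤ 1e-08
3/2^n ≤ 1e-08
2^n ≥ 300000000
n ≥ log₂(300000000) = 28.16
n ≥ 29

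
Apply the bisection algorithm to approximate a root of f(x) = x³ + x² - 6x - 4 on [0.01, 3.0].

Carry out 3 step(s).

f(x) = x³ + x² - 6x - 4
Initial interval: [0.01, 3.0]

Iteration 1:
  c_1 = (0.010000 + 3.000000)/2 = 1.505000
  f(c_1) = f(1.505000) = -7.356112
  f(a) × f(c) ≥ 0, new interval: [1.505000, 3.000000]
Iteration 2:
  c_2 = (1.505000 + 3.000000)/2 = 2.252500
  f(c_2) = f(2.252500) = -1.012608
  f(a) × f(c) ≥ 0, new interval: [2.252500, 3.000000]
Iteration 3:
  c_3 = (2.252500 + 3.000000)/2 = 2.626250
  f(c_3) = f(2.626250) = 5.253432
  f(a) × f(c) < 0, new interval: [2.252500, 2.626250]

After 3 iteration(s), the approximation is c_3 = 2.626250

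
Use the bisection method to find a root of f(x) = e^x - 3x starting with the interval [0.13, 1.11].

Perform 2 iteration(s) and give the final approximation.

f(x) = e^x - 3x
Initial interval: [0.13, 1.11]

Iteration 1:
  c_1 = (0.130000 + 1.110000)/2 = 0.620000
  f(c_1) = f(0.620000) = -0.001072
  f(a) × f(c) < 0, new interval: [0.130000, 0.620000]
Iteration 2:
  c_2 = (0.130000 + 0.620000)/2 = 0.375000
  f(c_2) = f(0.375000) = 0.329991
  f(a) × f(c) ≥ 0, new interval: [0.375000, 0.620000]

After 2 iteration(s), the approximation is c_2 = 0.375000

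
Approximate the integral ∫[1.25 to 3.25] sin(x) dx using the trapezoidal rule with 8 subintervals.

f(x) = sin(x)
a = 1.25, b = 3.25, n = 8
h = (b - a)/n = 0.250000

Trapezoidal rule: (h/2)[f(x₀) + 2f(x₁) + 2f(x₂) + ... + f(xₙ)]

x_0 = 1.2500, f(x_0) = 0.948985, coefficient = 1
x_1 = 1.5000, f(x_1) = 0.997495, coefficient = 2
x_2 = 1.7500, f(x_2) = 0.983986, coefficient = 2
x_3 = 2.0000, f(x_3) = 0.909297, coefficient = 2
x_4 = 2.2500, f(x_4) = 0.778073, coefficient = 2
x_5 = 2.5000, f(x_5) = 0.598472, coefficient = 2
x_6 = 2.7500, f(x_6) = 0.381661, coefficient = 2
x_7 = 3.0000, f(x_7) = 0.141120, coefficient = 2
x_8 = 3.2500, f(x_8) = -0.108195, coefficient = 1

I ≈ (0.250000/2) × 10.420999 = 1.302625
Exact value: 1.309452
Error: 0.006827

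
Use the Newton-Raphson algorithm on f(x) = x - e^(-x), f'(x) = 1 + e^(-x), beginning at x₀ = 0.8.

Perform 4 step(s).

f(x) = x - e^(-x)
f'(x) = 1 + e^(-x)
x₀ = 0.8

Newton-Raphson formula: x_{n+1} = x_n - f(x_n)/f'(x_n)

Iteration 1:
  f(0.800000) = 0.350671
  f'(0.800000) = 1.449329
  x_1 = 0.800000 - 0.350671/1.449329 = 0.558046
Iteration 2:
  f(0.558046) = -0.014280
  f'(0.558046) = 1.572326
  x_2 = 0.558046 - (-0.014280)/1.572326 = 0.567128
Iteration 3:
  f(0.567128) = -0.000024
  f'(0.567128) = 1.567152
  x_3 = 0.567128 - (-0.000024)/1.567152 = 0.567143
Iteration 4:
  f(0.567143) = 0.000000
  f'(0.567143) = 1.567143
  x_4 = 0.567143 - 0.000000/1.567143 = 0.567143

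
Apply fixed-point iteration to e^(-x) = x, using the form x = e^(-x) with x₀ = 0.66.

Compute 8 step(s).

Equation: e^(-x) = x
Fixed-point form: x = e^(-x)
x₀ = 0.66

x_1 = g(0.660000) = 0.516851
x_2 = g(0.516851) = 0.596395
x_3 = g(0.596395) = 0.550793
x_4 = g(0.550793) = 0.576492
x_5 = g(0.576492) = 0.561866
x_6 = g(0.561866) = 0.570144
x_7 = g(0.570144) = 0.565444
x_8 = g(0.565444) = 0.568108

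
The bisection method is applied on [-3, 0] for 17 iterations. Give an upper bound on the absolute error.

Bisection error bound: |error| ≤ (b-a)/2^n
|error| ≤ (0 - (-3))/2^17 = 3/2^17
|error| ≤ 0.0000228882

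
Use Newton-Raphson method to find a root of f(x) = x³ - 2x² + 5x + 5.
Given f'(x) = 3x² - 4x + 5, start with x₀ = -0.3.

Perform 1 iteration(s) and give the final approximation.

f(x) = x³ - 2x² + 5x + 5
f'(x) = 3x² - 4x + 5
x₀ = -0.3

Newton-Raphson formula: x_{n+1} = x_n - f(x_n)/f'(x_n)

Iteration 1:
  f(-0.300000) = 3.293000
  f'(-0.300000) = 6.470000
  x_1 = -0.300000 - 3.293000/6.470000 = -0.808964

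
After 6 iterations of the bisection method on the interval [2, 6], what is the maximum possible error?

Bisection error bound: |error| ≤ (b-a)/2^n
|error| ≤ (6 - 2)/2^6 = 4/2^6
|error| ≤ 0.0625000000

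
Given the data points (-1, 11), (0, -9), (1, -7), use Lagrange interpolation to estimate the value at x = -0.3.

Lagrange interpolation formula:
P(x) = Σ yᵢ × Lᵢ(x)
where Lᵢ(x) = Π_{j≠i} (x - xⱼ)/(xᵢ - xⱼ)

L_0(-0.3) = (-0.3 - 0)/(-1 - 0) × (-0.3 - 1)/(-1 - 1) = 0.195000
L_1(-0.3) = (-0.3 - (-1))/(0 - (-1)) × (-0.3 - 1)/(0 - 1) = 0.910000
L_2(-0.3) = (-0.3 - (-1))/(1 - (-1)) × (-0.3 - 0)/(1 - 0) = -0.105000

P(-0.3) = 11×L_0(-0.3) + (-9)×L_1(-0.3) + (-7)×L_2(-0.3)
P(-0.3) = -5.310000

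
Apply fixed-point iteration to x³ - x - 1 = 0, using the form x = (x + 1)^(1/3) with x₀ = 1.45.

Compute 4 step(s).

Equation: x³ - x - 1 = 0
Fixed-point form: x = (x + 1)^(1/3)
x₀ = 1.45

x_1 = g(1.450000) = 1.348100
x_2 = g(1.348100) = 1.329144
x_3 = g(1.329144) = 1.325558
x_4 = g(1.325558) = 1.324878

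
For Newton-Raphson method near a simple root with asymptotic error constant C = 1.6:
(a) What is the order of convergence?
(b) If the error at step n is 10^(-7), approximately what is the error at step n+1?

(a) Newton-Raphson has quadratic (order 2) convergence near simple roots.
    This means |e_{n+1}| ≈ C|e_n|².

(b) With |e_n| = 10^(-7) and C = 1.6:
    |e_{n+1}| ≈ 1.6 × (10^(-7))² = 1.6 × 10^(-14)

(a) 2 (quadratic); (b) |e_{n+1}| ≈ 1.600e-14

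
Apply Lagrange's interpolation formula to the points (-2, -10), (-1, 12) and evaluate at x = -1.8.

Lagrange interpolation formula:
P(x) = Σ yᵢ × Lᵢ(x)
where Lᵢ(x) = Π_{j≠i} (x - xⱼ)/(xᵢ - xⱼ)

L_0(-1.8) = (-1.8 - (-1))/(-2 - (-1)) = 0.800000
L_1(-1.8) = (-1.8 - (-2))/(-1 - (-2)) = 0.200000

P(-1.8) = (-10)×L_0(-1.8) + 12×L_1(-1.8)
P(-1.8) = -5.600000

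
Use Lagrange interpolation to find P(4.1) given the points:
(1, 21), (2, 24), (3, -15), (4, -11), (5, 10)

Lagrange interpolation formula:
P(x) = Σ yᵢ × Lᵢ(x)
where Lᵢ(x) = Π_{j≠i} (x - xⱼ)/(xᵢ - xⱼ)

L_0(4.1) = (4.1 - 2)/(1 - 2) × (4.1 - 3)/(1 - 3) × (4.1 - 4)/(1 - 4) × (4.1 - 5)/(1 - 5) = -0.008662
L_1(4.1) = (4.1 - 1)/(2 - 1) × (4.1 - 3)/(2 - 3) × (4.1 - 4)/(2 - 4) × (4.1 - 5)/(2 - 5) = 0.051150
L_2(4.1) = (4.1 - 1)/(3 - 1) × (4.1 - 2)/(3 - 2) × (4.1 - 4)/(3 - 4) × (4.1 - 5)/(3 - 5) = -0.146475
L_3(4.1) = (4.1 - 1)/(4 - 1) × (4.1 - 2)/(4 - 2) × (4.1 - 3)/(4 - 3) × (4.1 - 5)/(4 - 5) = 1.074150
L_4(4.1) = (4.1 - 1)/(5 - 1) × (4.1 - 2)/(5 - 2) × (4.1 - 3)/(5 - 3) × (4.1 - 4)/(5 - 4) = 0.029837

P(4.1) = 21×L_0(4.1) + 24×L_1(4.1) + (-15)×L_2(4.1) + (-11)×L_3(4.1) + 10×L_4(4.1)
P(4.1) = -8.274463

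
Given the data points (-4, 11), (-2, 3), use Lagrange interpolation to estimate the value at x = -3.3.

Lagrange interpolation formula:
P(x) = Σ yᵢ × Lᵢ(x)
where Lᵢ(x) = Π_{j≠i} (x - xⱼ)/(xᵢ - xⱼ)

L_0(-3.3) = (-3.3 - (-2))/(-4 - (-2)) = 0.650000
L_1(-3.3) = (-3.3 - (-4))/(-2 - (-4)) = 0.350000

P(-3.3) = 11×L_0(-3.3) + 3×L_1(-3.3)
P(-3.3) = 8.200000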